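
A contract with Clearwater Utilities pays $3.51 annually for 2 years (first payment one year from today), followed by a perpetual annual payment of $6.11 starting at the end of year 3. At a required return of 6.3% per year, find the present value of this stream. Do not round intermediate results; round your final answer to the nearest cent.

$92.24

PV of 2-year annuity: $3.51 × [1 − (1+0.063)^−2] / 0.063 = 6.40826
Perpetuity value at year 2: $6.11 / 0.063 = 96.98413
PV of perpetuity: 96.98413 / (1+0.063)^2 = 85.82902
Total PV = 6.40826 + 85.82902 = 92.23727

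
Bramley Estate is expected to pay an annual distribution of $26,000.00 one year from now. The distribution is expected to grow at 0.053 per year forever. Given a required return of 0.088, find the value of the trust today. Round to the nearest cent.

Growing perpetuity: P = D₁ / (r − g) = $26,000.0000 / (0.088 − 0.053) = $742,857.14

$742857.14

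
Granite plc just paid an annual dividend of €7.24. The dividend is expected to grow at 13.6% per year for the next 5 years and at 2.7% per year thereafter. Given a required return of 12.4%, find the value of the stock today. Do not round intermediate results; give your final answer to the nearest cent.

D_1 = 8.22464
D_2 = 9.34319
D_3 = 10.61387
D_4 = 12.05735
D_5 = 13.69715
Terminal value at year 5: TV = D_5×(1+g_2)/(r−g_2) = 14.06697/0.097 = 145.02034
P_0 = D_1/(1+r)^1 + D_2/(1+r)^2 + D_3/(1+r)^3 + D_4/(1+r)^4 + D_5/(1+r)^5 + TV/(1+r)^5
    = 7.31730 + 7.39542 + 7.47437 + 7.55417 + 7.63482 + 80.83462 = 118.21068

€118.21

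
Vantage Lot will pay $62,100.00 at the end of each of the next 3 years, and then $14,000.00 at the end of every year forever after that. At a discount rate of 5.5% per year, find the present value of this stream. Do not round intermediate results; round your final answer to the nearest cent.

$384316.05

PV of 3-year annuity: $62,100.00 × [1 − (1+0.055)^−3] / 0.055 = 167541.66280
Perpetuity value at year 3: $14,000.00 / 0.055 = 254545.45455
PV of perpetuity: 254545.45455 / (1+0.055)^3 = 216774.38725
Total PV = 167541.66280 + 216774.38725 = 384316.05005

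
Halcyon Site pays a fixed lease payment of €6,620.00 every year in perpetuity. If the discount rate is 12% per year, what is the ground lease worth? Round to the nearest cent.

€55166.67

Level perpetuity: PV = C / r = €6,620.00 / 0.12 = €55,166.67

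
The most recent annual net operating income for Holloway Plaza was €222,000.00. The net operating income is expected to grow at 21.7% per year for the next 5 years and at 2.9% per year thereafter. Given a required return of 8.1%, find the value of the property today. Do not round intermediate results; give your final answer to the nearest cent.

D_1 = 270174.00000
D_2 = 328801.75800
D_3 = 400151.73949
D_4 = 486984.66695
D_5 = 592660.33968
Terminal value at year 5: TV = D_5×(1+g_2)/(r−g_2) = 609847.48953/0.052 = 11727836.33720
P_0 = D_1/(1+r)^1 + D_2/(1+r)^2 + D_3/(1+r)^3 + D_4/(1+r)^4 + D_5/(1+r)^5 + TV/(1+r)^5
    = 249929.69473 + 281373.20859 + 316772.61318 + 356625.59690 + 401492.46200 + 7944918.14226 = 9551111.71765

€9551111.72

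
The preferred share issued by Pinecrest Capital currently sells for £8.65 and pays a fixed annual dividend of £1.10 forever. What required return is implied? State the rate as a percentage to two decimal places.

P = C/r ⇒ r = C/P = £1.10/£8.65 = 0.127168

12.72%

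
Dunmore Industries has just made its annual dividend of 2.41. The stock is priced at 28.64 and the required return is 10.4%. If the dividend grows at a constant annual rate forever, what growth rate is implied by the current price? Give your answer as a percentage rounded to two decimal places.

1.83%

P = D₀(1+g)/(r−g) ⇒ P(r−g) = D₀(1+g) ⇒ g(P+D₀) = P·r − D₀
g = (P·r − D₀)/(P + D₀) = (28.64×0.104 − 2.41) / (28.64 + 2.41) = 0.018311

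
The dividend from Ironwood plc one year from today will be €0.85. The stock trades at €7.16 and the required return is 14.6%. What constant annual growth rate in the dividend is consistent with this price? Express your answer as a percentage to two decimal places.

2.73%

P = D₁/(r−g) ⇒ g = r − D₁/P = 0.146 − €0.85/€7.16 = 0.027285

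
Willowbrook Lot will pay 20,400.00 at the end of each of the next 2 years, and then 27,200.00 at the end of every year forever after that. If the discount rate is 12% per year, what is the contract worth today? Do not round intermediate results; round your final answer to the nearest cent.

PV of 2-year annuity: 20,400.00 × [1 − (1+0.12)^−2] / 0.12 = 34477.04082
Perpetuity value at year 2: 27,200.00 / 0.12 = 226666.66667
PV of perpetuity: 226666.66667 / (1+0.12)^2 = 180697.27891
Total PV = 34477.04082 + 180697.27891 = 215174.31973

215174.32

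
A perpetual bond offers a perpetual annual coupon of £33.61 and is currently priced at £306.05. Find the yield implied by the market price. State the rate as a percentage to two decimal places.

10.98%

P = C/r ⇒ r = C/P = £33.61/£306.05 = 0.109819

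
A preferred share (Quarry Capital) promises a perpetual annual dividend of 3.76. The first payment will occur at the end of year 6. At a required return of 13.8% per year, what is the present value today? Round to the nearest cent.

Value at end of year 5: C / r = 3.76 / 0.138 = 27.2464
Discount to today: PV = 27.2464 / (1 + 0.138)^5 = 27.2464 / 1.908584 = 14.28

14.28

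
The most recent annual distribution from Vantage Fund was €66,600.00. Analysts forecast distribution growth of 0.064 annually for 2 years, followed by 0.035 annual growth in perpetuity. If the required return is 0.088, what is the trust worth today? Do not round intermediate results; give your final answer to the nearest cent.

D_1 = 70862.40000
D_2 = 75397.59360
Terminal value at year 2: TV = D_2×(1+g_2)/(r−g_2) = 78036.50938/0.053 = 1472386.96936
P_0 = D_1/(1+r)^1 + D_2/(1+r)^2 + TV/(1+r)^2
    = 65130.88235 + 63694.17171 + 1243839.01364 = 1372664.06770

€1372664.07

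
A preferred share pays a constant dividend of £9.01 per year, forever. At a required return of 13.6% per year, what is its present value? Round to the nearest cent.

£66.25

Level perpetuity: PV = C / r = £9.01 / 0.136 = £66.25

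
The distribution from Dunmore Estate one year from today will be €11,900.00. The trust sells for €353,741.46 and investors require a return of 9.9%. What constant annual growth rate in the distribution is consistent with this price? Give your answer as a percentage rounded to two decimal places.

6.54%

P = D₁/(r−g) ⇒ g = r − D₁/P = 0.099 − €11,900.00/€353,741.46 = 0.065360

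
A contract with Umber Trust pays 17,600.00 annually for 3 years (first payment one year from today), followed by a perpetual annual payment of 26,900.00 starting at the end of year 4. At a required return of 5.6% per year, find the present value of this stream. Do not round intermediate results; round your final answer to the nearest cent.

455313.01

PV of 3-year annuity: 17,600.00 × [1 − (1+0.056)^−3] / 0.056 = 47395.35507
Perpetuity value at year 3: 26,900.00 / 0.056 = 480357.14286
PV of perpetuity: 480357.14286 / (1+0.056)^3 = 407917.65131
Total PV = 47395.35507 + 407917.65131 = 455313.00637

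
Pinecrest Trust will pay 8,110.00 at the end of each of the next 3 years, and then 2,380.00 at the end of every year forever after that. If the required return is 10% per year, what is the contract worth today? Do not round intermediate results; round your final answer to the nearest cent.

38049.66

PV of 3-year annuity: 8,110.00 × [1 − (1+0.1)^−3] / 0.1 = 20168.36965
Perpetuity value at year 3: 2,380.00 / 0.1 = 23800.00000
PV of perpetuity: 23800.00000 / (1+0.1)^3 = 17881.29226
Total PV = 20168.36965 + 17881.29226 = 38049.66191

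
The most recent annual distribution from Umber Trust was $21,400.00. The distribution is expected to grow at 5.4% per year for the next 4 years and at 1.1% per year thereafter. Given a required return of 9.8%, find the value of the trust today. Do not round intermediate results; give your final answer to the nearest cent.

$288514.96

D_1 = 22555.60000
D_2 = 23773.60240
D_3 = 25057.37693
D_4 = 26410.47528
Terminal value at year 4: TV = D_4×(1+g_2)/(r−g_2) = 26700.99051/0.087 = 306907.93692
P_0 = D_1/(1+r)^1 + D_2/(1+r)^2 + D_3/(1+r)^3 + D_4/(1+r)^4 + TV/(1+r)^4
    = 20542.44080 + 19719.24645 + 18929.03986 + 18170.49910 + 211153.73087 = 288514.95708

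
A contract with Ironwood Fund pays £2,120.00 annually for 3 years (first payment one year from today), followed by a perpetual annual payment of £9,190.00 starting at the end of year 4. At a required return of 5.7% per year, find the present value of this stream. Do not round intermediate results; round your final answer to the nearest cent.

PV of 3-year annuity: £2,120.00 × [1 − (1+0.057)^−3] / 0.057 = 5698.38634
Perpetuity value at year 3: £9,190.00 / 0.057 = 161228.07018
PV of perpetuity: 161228.07018 / (1+0.057)^3 = 136526.10296
Total PV = 5698.38634 + 136526.10296 = 142224.48931

£142224.49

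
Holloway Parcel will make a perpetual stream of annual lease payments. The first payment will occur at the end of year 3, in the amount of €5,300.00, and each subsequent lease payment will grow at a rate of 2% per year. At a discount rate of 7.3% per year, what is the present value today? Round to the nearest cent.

€86856.15

Value at end of year 2: C₁ / (r − g) = €5,300.00 / (0.073 − 0.02) = €100,000.0000
Discount to today: PV = €100,000.0000 / (1 + 0.073)^2 = €100,000.0000 / 1.151329 = €86,856.15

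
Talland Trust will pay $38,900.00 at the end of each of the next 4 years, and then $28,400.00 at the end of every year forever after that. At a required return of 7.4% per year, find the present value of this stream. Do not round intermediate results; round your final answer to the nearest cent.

$419030.69

PV of 4-year annuity: $38,900.00 × [1 − (1+0.074)^−4] / 0.074 = 130581.38300
Perpetuity value at year 4: $28,400.00 / 0.074 = 383783.78378
PV of perpetuity: 383783.78378 / (1+0.074)^4 = 288449.30365
Total PV = 130581.38300 + 288449.30365 = 419030.68665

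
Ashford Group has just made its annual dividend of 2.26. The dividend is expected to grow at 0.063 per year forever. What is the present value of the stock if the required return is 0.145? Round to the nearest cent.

D₁ = D₀ × (1 + g) = 2.26 × 1.063 = 2.4024
Growing perpetuity: P = D₁ / (r − g) = 2.4024 / (0.145 − 0.063) = 29.30

29.30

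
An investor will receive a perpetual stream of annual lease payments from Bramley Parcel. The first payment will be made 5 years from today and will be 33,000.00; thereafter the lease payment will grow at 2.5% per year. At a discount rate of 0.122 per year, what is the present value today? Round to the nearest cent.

Value at end of year 4: C₁ / (r − g) = 33,000.00 / (0.122 − 0.025) = 340,206.1856
Discount to today: PV = 340,206.1856 / (1 + 0.122)^4 = 340,206.1856 / 1.584789 = 214,669.71

214669.71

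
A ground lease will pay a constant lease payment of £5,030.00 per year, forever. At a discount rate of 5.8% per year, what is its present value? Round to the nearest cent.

Level perpetuity: PV = C / r = £5,030.00 / 0.058 = £86,724.14

£86724.14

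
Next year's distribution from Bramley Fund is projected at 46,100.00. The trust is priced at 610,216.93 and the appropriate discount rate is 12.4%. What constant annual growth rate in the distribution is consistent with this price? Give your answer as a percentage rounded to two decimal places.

4.85%

P = D₁/(r−g) ⇒ g = r − D₁/P = 0.124 − 46,100.00/610,216.93 = 0.048453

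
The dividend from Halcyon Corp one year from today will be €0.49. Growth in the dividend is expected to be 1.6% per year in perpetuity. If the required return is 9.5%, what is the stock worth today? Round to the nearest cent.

€6.20

Growing perpetuity: P = D₁ / (r − g) = €0.4900 / (0.095 − 0.016) = €6.20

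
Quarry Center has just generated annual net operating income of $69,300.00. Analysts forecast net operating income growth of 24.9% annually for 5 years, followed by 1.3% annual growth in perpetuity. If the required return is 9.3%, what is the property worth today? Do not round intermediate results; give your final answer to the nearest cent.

D_1 = 86555.70000
D_2 = 108108.06930
D_3 = 135026.97856
D_4 = 168648.69622
D_5 = 210642.22157
Terminal value at year 5: TV = D_5×(1+g_2)/(r−g_2) = 213380.57045/0.08 = 2667257.13068
P_0 = D_1/(1+r)^1 + D_2/(1+r)^2 + D_3/(1+r)^3 + D_4/(1+r)^4 + D_5/(1+r)^5 + TV/(1+r)^5
    = 79190.94236 + 90493.58372 + 103409.41086 + 118168.66804 + 135034.46146 + 1709873.86824 = 2236170.93468

$2236170.93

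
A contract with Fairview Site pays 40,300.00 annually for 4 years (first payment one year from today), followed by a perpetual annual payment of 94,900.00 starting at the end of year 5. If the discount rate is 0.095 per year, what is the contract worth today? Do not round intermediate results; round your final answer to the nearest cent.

PV of 4-year annuity: 40,300.00 × [1 − (1+0.095)^−4] / 0.095 = 129140.58919
Perpetuity value at year 4: 94,900.00 / 0.095 = 998947.36842
PV of perpetuity: 998947.36842 / (1+0.095)^4 = 694842.11002
Total PV = 129140.58919 + 694842.11002 = 823982.69920

823982.70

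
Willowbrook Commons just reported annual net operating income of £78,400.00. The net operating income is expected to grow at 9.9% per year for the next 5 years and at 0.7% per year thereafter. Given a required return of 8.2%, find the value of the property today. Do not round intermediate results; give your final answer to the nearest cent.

D_1 = 86161.60000
D_2 = 94691.59840
D_3 = 104066.06664
D_4 = 114368.60724
D_5 = 125691.09936
Terminal value at year 5: TV = D_5×(1+g_2)/(r−g_2) = 126570.93705/0.075 = 1687612.49402
P_0 = D_1/(1+r)^1 + D_2/(1+r)^2 + D_3/(1+r)^3 + D_4/(1+r)^4 + D_5/(1+r)^5 + TV/(1+r)^5
    = 79631.79298 + 80882.93945 + 82153.74349 + 83444.51395 + 84755.56454 + 1137984.71316 = 1548853.26755

£1548853.27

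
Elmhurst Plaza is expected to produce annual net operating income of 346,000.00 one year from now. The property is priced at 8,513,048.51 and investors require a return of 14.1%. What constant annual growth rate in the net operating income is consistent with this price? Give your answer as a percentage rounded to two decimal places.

P = D₁/(r−g) ⇒ g = r − D₁/P = 0.141 − 346,000.00/8,513,048.51 = 0.100357

10.04%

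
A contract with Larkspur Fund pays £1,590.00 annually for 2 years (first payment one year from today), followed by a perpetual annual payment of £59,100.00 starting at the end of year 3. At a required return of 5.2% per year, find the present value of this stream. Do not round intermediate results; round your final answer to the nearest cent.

PV of 2-year annuity: £1,590.00 × [1 − (1+0.052)^−2] / 0.052 = 2948.10537
Perpetuity value at year 2: £59,100.00 / 0.052 = 1136538.46154
PV of perpetuity: 1136538.46154 / (1+0.052)^2 = 1026957.94136
Total PV = 2948.10537 + 1026957.94136 = 1029906.04673

£1029906.05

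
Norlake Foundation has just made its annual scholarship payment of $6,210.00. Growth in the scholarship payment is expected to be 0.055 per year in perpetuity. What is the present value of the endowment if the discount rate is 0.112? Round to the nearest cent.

$114939.47

D₁ = D₀ × (1 + g) = $6,210.00 × 1.055 = $6,551.5500
Growing perpetuity: P = D₁ / (r − g) = $6,551.5500 / (0.112 − 0.055) = $114,939.47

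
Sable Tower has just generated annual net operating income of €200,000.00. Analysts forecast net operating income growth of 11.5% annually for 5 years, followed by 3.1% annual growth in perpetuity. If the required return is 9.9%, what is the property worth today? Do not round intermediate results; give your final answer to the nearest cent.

D_1 = 223000.00000
D_2 = 248645.00000
D_3 = 277239.17500
D_4 = 309121.68013
D_5 = 344670.67334
Terminal value at year 5: TV = D_5×(1+g_2)/(r−g_2) = 355355.46421/0.068 = 5225815.65019
P_0 = D_1/(1+r)^1 + D_2/(1+r)^2 + D_3/(1+r)^3 + D_4/(1+r)^4 + D_5/(1+r)^5 + TV/(1+r)^5
    = 202911.73794 + 205865.86698 + 208863.00426 + 211903.77593 + 214988.81725 + 3259609.86160 = 4304143.06396

€4304143.06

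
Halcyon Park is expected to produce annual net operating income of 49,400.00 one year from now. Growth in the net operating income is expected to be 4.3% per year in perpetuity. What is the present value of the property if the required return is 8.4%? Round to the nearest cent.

1204878.05

Growing perpetuity: P = D₁ / (r − g) = 49,400.0000 / (0.084 − 0.043) = 1,204,878.05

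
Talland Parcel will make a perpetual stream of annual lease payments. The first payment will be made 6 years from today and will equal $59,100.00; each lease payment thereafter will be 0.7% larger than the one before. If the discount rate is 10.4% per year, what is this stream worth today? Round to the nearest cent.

Value at end of year 5: C₁ / (r − g) = $59,100.00 / (0.104 − 0.007) = $609,278.3505
Discount to today: PV = $609,278.3505 / (1 + 0.104)^5 = $609,278.3505 / 1.640006 = $371,509.89

$371509.89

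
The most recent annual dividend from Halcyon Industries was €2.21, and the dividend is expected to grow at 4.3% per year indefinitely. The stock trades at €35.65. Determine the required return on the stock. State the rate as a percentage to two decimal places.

10.77%

D₁ = €2.21 × 1.043 = €2.3050
P = D₁/(r − g) ⇒ r = D₁/P + g = €2.3050/€35.65 + 0.043 = 0.064657 + 0.043 = 0.107657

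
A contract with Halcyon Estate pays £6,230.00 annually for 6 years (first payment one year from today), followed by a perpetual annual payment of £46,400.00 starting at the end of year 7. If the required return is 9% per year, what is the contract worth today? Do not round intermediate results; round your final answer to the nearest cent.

PV of 6-year annuity: £6,230.00 × [1 − (1+0.09)^−6] / 0.09 = 27947.27282
Perpetuity value at year 6: £46,400.00 / 0.09 = 515555.55556
PV of perpetuity: 515555.55556 / (1+0.09)^6 = 307408.93297
Total PV = 27947.27282 + 307408.93297 = 335356.20579

£335356.21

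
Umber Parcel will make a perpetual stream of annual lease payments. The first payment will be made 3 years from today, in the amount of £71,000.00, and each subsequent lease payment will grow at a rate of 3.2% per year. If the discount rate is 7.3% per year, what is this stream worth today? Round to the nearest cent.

Value at end of year 2: C₁ / (r − g) = £71,000.00 / (0.073 − 0.032) = £1,731,707.3171
Discount to today: PV = £1,731,707.3171 / (1 + 0.073)^2 = £1,731,707.3171 / 1.151329 = £1,504,094.24

£1504094.24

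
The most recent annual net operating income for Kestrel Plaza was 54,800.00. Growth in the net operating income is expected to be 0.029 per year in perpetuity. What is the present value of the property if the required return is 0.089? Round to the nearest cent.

939820.00

D₁ = D₀ × (1 + g) = 54,800.00 × 1.029 = 56,389.2000
Growing perpetuity: P = D₁ / (r − g) = 56,389.2000 / (0.089 − 0.029) = 939,820.00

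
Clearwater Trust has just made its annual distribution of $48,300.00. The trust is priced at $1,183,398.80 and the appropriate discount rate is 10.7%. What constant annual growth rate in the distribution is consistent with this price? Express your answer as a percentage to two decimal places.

P = D₀(1+g)/(r−g) ⇒ P(r−g) = D₀(1+g) ⇒ g(P+D₀) = P·r − D₀
g = (P·r − D₀)/(P + D₀) = ($1,183,398.80×0.107 − $48,300.00) / ($1,183,398.80 + $48,300.00) = 0.063590

6.36%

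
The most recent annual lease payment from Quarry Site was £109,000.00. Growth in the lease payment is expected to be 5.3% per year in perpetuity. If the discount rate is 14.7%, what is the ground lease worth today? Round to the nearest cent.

D₁ = D₀ × (1 + g) = £109,000.00 × 1.053 = £114,777.0000
Growing perpetuity: P = D₁ / (r − g) = £114,777.0000 / (0.147 − 0.053) = £1,221,031.91

£1221031.91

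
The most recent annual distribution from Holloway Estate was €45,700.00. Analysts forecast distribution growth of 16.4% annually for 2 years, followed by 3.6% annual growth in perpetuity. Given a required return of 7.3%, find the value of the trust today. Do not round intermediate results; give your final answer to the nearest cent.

D_1 = 53194.80000
D_2 = 61918.74720
Terminal value at year 2: TV = D_2×(1+g_2)/(r−g_2) = 64147.82210/0.037 = 1733724.92160
P_0 = D_1/(1+r)^1 + D_2/(1+r)^2 + TV/(1+r)^2
    = 49575.76887 + 53780.23762 + 1505846.65339 = 1609202.65988

€1609202.66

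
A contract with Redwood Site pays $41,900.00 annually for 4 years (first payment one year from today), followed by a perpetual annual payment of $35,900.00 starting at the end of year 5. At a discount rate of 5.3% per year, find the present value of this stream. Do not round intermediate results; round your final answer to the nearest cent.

$698486.76

PV of 4-year annuity: $41,900.00 × [1 − (1+0.053)^−4] / 0.053 = 147545.76008
Perpetuity value at year 4: $35,900.00 / 0.053 = 677358.49057
PV of perpetuity: 677358.49057 / (1+0.053)^4 = 550941.00162
Total PV = 147545.76008 + 550941.00162 = 698486.76170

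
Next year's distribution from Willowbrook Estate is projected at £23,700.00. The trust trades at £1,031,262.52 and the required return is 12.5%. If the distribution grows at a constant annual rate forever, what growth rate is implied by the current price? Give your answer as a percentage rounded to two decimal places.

P = D₁/(r−g) ⇒ g = r − D₁/P = 0.125 − £23,700.00/£1,031,262.52 = 0.102018

10.20%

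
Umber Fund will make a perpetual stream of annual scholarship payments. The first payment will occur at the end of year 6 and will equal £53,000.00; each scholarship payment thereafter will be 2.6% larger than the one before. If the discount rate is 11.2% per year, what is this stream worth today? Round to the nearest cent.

Value at end of year 5: C₁ / (r − g) = £53,000.00 / (0.112 − 0.026) = £616,279.0698
Discount to today: PV = £616,279.0698 / (1 + 0.112)^5 = £616,279.0698 / 1.700294 = £362,454.49

£362454.49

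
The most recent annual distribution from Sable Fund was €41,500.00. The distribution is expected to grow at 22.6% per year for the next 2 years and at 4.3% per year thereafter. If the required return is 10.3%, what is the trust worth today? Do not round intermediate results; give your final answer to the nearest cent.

€988673.22

D_1 = 50879.00000
D_2 = 62377.65400
Terminal value at year 2: TV = D_2×(1+g_2)/(r−g_2) = 65059.89312/0.06 = 1084331.55203
P_0 = D_1/(1+r)^1 + D_2/(1+r)^2 + TV/(1+r)^2
    = 46127.83318 + 51271.73480 + 891273.65656 = 988673.22454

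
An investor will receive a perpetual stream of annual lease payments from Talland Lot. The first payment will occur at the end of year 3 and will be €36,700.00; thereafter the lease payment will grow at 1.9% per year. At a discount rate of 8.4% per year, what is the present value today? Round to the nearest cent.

€480500.83

Value at end of year 2: C₁ / (r − g) = €36,700.00 / (0.084 − 0.019) = €564,615.3846
Discount to today: PV = €564,615.3846 / (1 + 0.084)^2 = €564,615.3846 / 1.175056 = €480,500.83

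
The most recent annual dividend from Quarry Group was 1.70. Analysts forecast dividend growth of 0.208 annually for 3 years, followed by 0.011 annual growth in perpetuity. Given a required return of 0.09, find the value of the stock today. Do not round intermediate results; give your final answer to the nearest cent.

D_1 = 2.05360
D_2 = 2.48075
D_3 = 2.99674
Terminal value at year 3: TV = D_3×(1+g_2)/(r−g_2) = 3.02971/0.079 = 38.35074
P_0 = D_1/(1+r)^1 + D_2/(1+r)^2 + D_3/(1+r)^3 + TV/(1+r)^3
    = 1.88404 + 2.08800 + 2.31404 + 29.61381 = 35.89988

35.90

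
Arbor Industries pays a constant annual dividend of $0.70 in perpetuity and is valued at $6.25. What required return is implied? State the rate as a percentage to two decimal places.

11.20%

P = C/r ⇒ r = C/P = $0.70/$6.25 = 0.112000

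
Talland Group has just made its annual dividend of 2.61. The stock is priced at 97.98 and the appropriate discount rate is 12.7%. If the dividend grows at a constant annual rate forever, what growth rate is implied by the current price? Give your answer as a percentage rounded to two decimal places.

P = D₀(1+g)/(r−g) ⇒ P(r−g) = D₀(1+g) ⇒ g(P+D₀) = P·r − D₀
g = (P·r − D₀)/(P + D₀) = (97.98×0.127 − 2.61) / (97.98 + 2.61) = 0.097758

9.78%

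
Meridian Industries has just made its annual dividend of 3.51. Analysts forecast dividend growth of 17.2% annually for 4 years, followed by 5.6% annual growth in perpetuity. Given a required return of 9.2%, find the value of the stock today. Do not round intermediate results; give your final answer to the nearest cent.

153.42

D_1 = 4.11372
D_2 = 4.82128
D_3 = 5.65054
D_4 = 6.62243
Terminal value at year 4: TV = D_4×(1+g_2)/(r−g_2) = 6.99329/0.036 = 194.25803
P_0 = D_1/(1+r)^1 + D_2/(1+r)^2 + D_3/(1+r)^3 + D_4/(1+r)^4 + TV/(1+r)^4
    = 3.76714 + 4.04312 + 4.33932 + 4.65722 + 136.61187 = 153.41868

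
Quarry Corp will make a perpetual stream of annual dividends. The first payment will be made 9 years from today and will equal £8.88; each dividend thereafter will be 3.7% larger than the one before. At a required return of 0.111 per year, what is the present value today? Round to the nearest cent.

£51.70

Value at end of year 8: C₁ / (r − g) = £8.88 / (0.111 − 0.037) = £120.0000
Discount to today: PV = £120.0000 / (1 + 0.111)^8 = £120.0000 / 2.321200 = £51.70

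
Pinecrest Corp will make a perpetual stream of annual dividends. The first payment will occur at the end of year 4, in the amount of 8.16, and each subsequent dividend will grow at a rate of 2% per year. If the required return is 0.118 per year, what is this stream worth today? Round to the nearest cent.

59.59

Value at end of year 3: C₁ / (r − g) = 8.16 / (0.118 − 0.02) = 83.2653
Discount to today: PV = 83.2653 / (1 + 0.118)^3 = 83.2653 / 1.397415 = 59.59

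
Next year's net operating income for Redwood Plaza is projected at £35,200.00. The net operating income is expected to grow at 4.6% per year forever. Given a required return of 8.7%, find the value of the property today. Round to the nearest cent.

£858536.59

Growing perpetuity: P = D₁ / (r − g) = £35,200.0000 / (0.087 − 0.046) = £858,536.59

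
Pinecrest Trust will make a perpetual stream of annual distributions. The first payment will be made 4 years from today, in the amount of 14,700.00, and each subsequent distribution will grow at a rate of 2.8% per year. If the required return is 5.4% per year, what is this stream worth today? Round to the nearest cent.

482861.03

Value at end of year 3: C₁ / (r − g) = 14,700.00 / (0.054 − 0.028) = 565,384.6154
Discount to today: PV = 565,384.6154 / (1 + 0.054)^3 = 565,384.6154 / 1.170905 = 482,861.03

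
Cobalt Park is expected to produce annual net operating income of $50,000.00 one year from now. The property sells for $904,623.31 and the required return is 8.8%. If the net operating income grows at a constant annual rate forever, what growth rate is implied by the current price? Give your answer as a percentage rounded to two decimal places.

P = D₁/(r−g) ⇒ g = r − D₁/P = 0.088 − $50,000.00/$904,623.31 = 0.032728

3.27%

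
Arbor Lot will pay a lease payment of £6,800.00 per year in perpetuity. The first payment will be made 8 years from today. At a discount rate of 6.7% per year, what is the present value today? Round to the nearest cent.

Value at end of year 7: C / r = £6,800.00 / 0.067 = £101,492.5373
Discount to today: PV = £101,492.5373 / (1 + 0.067)^7 = £101,492.5373 / 1.574530 = £64,458.94

£64458.94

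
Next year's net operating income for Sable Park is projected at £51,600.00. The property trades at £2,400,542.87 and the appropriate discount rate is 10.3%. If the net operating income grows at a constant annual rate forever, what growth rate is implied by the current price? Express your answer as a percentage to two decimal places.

P = D₁/(r−g) ⇒ g = r − D₁/P = 0.103 − £51,600.00/£2,400,542.87 = 0.081505

8.15%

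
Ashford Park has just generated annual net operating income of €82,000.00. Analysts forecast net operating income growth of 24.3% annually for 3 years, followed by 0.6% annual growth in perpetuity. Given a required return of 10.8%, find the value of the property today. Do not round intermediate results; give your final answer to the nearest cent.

D_1 = 101926.00000
D_2 = 126694.01800
D_3 = 157480.66437
Terminal value at year 3: TV = D_3×(1+g_2)/(r−g_2) = 158425.54836/0.102 = 1553191.65059
P_0 = D_1/(1+r)^1 + D_2/(1+r)^2 + D_3/(1+r)^3 + TV/(1+r)^3
    = 91990.97473 + 103199.26136 + 115773.17859 + 1141841.34957 = 1452804.76425

€1452804.76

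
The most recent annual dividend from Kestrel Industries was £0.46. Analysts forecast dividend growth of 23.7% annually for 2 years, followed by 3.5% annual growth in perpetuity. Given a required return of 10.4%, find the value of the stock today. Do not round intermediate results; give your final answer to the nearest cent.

£9.76

D_1 = 0.56902
D_2 = 0.70388
Terminal value at year 2: TV = D_2×(1+g_2)/(r−g_2) = 0.72851/0.069 = 10.55817
P_0 = D_1/(1+r)^1 + D_2/(1+r)^2 + TV/(1+r)^2
    = 0.51542 + 0.57751 + 8.66264 = 9.75557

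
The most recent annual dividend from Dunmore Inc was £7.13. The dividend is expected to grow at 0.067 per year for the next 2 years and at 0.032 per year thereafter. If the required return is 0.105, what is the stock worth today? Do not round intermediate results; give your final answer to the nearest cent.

D_1 = 7.60771
D_2 = 8.11743
Terminal value at year 2: TV = D_2×(1+g_2)/(r−g_2) = 8.37718/0.073 = 114.75595
P_0 = D_1/(1+r)^1 + D_2/(1+r)^2 + TV/(1+r)^2
    = 6.88481 + 6.64804 + 93.98329 = 107.51614

£107.52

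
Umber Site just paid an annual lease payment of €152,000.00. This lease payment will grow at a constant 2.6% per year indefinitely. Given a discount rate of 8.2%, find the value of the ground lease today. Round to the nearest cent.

D₁ = D₀ × (1 + g) = €152,000.00 × 1.026 = €155,952.0000
Growing perpetuity: P = D₁ / (r − g) = €155,952.0000 / (0.082 − 0.026) = €2,784,857.14

€2784857.14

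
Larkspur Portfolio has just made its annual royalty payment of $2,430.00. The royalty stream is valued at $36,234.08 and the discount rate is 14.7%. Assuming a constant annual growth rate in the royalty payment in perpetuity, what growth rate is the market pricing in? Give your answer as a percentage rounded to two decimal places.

7.49%

P = D₀(1+g)/(r−g) ⇒ P(r−g) = D₀(1+g) ⇒ g(P+D₀) = P·r − D₀
g = (P·r − D₀)/(P + D₀) = ($36,234.08×0.147 − $2,430.00) / ($36,234.08 + $2,430.00) = 0.074912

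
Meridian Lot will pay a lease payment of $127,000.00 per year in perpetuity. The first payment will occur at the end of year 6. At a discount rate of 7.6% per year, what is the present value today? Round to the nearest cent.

$1158587.32

Value at end of year 5: C / r = $127,000.00 / 0.076 = $1,671,052.6316
Discount to today: PV = $1,671,052.6316 / (1 + 0.076)^5 = $1,671,052.6316 / 1.442319 = $1,158,587.32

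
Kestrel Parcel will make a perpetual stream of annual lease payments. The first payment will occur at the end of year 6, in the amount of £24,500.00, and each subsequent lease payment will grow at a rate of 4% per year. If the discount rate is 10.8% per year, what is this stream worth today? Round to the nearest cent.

£215753.76

Value at end of year 5: C₁ / (r − g) = £24,500.00 / (0.108 − 0.04) = £360,294.1176
Discount to today: PV = £360,294.1176 / (1 + 0.108)^5 = £360,294.1176 / 1.669932 = £215,753.76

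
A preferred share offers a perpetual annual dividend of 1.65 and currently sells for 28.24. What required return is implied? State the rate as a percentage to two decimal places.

5.84%

P = C/r ⇒ r = C/P = 1.65/28.24 = 0.058428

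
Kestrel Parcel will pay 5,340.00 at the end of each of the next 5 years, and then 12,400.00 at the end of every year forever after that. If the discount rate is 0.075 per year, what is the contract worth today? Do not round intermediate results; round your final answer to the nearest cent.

136769.39

PV of 5-year annuity: 5,340.00 × [1 − (1+0.075)^−5] / 0.075 = 21605.02538
Perpetuity value at year 5: 12,400.00 / 0.075 = 165333.33333
PV of perpetuity: 165333.33333 / (1+0.075)^5 = 115164.36055
Total PV = 21605.02538 + 115164.36055 = 136769.38593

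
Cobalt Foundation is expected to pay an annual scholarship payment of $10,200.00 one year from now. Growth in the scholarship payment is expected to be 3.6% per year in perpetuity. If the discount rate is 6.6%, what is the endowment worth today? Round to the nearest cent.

$340000.00

Growing perpetuity: P = D₁ / (r − g) = $10,200.0000 / (0.066 − 0.036) = $340,000.00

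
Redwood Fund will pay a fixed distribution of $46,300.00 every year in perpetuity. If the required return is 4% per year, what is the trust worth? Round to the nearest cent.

$1157500.00

Level perpetuity: PV = C / r = $46,300.00 / 0.04 = $1,157,500.00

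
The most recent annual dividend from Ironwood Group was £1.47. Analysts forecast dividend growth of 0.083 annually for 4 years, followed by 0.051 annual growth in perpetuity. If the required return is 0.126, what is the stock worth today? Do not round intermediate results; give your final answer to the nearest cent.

£22.97

D_1 = 1.59201
D_2 = 1.72415
D_3 = 1.86725
D_4 = 2.02223
Terminal value at year 4: TV = D_4×(1+g_2)/(r−g_2) = 2.12537/0.075 = 28.33822
P_0 = D_1/(1+r)^1 + D_2/(1+r)^2 + D_3/(1+r)^3 + D_4/(1+r)^4 + TV/(1+r)^4
    = 1.41386 + 1.35987 + 1.30794 + 1.25799 + 17.62865 = 22.96831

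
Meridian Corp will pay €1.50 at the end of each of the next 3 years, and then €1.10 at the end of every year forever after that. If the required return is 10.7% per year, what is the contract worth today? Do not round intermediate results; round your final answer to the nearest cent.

€11.26

PV of 3-year annuity: €1.50 × [1 − (1+0.107)^−3] / 0.107 = 3.68478
Perpetuity value at year 3: €1.10 / 0.107 = 10.28037
PV of perpetuity: 10.28037 / (1+0.107)^3 = 7.57820
Total PV = 3.68478 + 7.57820 = 11.26298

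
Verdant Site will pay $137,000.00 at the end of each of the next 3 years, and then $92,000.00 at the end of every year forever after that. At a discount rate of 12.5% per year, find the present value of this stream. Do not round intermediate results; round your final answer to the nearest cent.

PV of 3-year annuity: $137,000.00 × [1 − (1+0.125)^−3] / 0.125 = 326244.17010
Perpetuity value at year 3: $92,000.00 / 0.125 = 736000.00000
PV of perpetuity: 736000.00000 / (1+0.125)^3 = 516916.32373
Total PV = 326244.17010 + 516916.32373 = 843160.49383

$843160.49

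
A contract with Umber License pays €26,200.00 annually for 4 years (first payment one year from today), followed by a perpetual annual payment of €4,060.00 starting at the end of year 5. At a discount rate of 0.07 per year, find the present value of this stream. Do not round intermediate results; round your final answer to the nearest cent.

PV of 4-year annuity: €26,200.00 × [1 − (1+0.07)^−4] / 0.07 = 88744.93492
Perpetuity value at year 4: €4,060.00 / 0.07 = 58000.00000
PV of perpetuity: 58000.00000 / (1+0.07)^4 = 44247.92230
Total PV = 88744.93492 + 44247.92230 = 132992.85722

€132992.86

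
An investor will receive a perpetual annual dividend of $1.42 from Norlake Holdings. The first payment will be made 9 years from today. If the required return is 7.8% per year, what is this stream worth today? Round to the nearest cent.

$9.98

Value at end of year 8: C / r = $1.42 / 0.078 = $18.2051
Discount to today: PV = $18.2051 / (1 + 0.078)^8 = $18.2051 / 1.823686 = $9.98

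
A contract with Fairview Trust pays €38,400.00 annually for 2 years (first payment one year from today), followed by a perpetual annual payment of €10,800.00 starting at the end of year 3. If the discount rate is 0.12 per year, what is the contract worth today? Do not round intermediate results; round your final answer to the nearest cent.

€136645.41

PV of 2-year annuity: €38,400.00 × [1 − (1+0.12)^−2] / 0.12 = 64897.95918
Perpetuity value at year 2: €10,800.00 / 0.12 = 90000.00000
PV of perpetuity: 90000.00000 / (1+0.12)^2 = 71747.44898
Total PV = 64897.95918 + 71747.44898 = 136645.40816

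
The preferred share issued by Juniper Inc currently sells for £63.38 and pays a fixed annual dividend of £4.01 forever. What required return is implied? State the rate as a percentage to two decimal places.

P = C/r ⇒ r = C/P = £4.01/£63.38 = 0.063269

6.33%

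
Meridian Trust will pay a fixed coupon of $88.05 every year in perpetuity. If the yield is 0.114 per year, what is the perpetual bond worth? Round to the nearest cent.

Level perpetuity: PV = C / r = $88.05 / 0.114 = $772.37

$772.37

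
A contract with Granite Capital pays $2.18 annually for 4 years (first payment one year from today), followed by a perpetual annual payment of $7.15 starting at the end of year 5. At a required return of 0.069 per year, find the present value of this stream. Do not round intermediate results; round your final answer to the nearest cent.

PV of 4-year annuity: $2.18 × [1 − (1+0.069)^−4] / 0.069 = 7.40082
Perpetuity value at year 4: $7.15 / 0.069 = 103.62319
PV of perpetuity: 103.62319 / (1+0.069)^4 = 79.34985
Total PV = 7.40082 + 79.34985 = 86.75067

$86.75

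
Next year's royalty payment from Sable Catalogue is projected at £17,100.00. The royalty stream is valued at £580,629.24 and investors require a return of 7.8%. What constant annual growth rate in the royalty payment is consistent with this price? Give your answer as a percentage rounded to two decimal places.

P = D₁/(r−g) ⇒ g = r − D₁/P = 0.078 − £17,100.00/£580,629.24 = 0.048549

4.85%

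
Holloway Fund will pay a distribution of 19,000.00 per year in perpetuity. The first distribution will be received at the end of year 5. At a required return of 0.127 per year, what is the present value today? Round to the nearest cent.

92737.25

Value at end of year 4: C / r = 19,000.00 / 0.127 = 149,606.2992
Discount to today: PV = 149,606.2992 / (1 + 0.127)^4 = 149,606.2992 / 1.613228 = 92,737.25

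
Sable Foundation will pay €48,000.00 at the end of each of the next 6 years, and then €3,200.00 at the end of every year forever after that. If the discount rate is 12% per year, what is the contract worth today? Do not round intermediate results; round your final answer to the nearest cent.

€210857.71

PV of 6-year annuity: €48,000.00 × [1 − (1+0.12)^−6] / 0.12 = 197347.55153
Perpetuity value at year 6: €3,200.00 / 0.12 = 26666.66667
PV of perpetuity: 26666.66667 / (1+0.12)^6 = 13510.16323
Total PV = 197347.55153 + 13510.16323 = 210857.71476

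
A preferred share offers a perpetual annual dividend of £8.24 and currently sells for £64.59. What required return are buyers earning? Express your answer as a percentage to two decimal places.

12.76%

P = C/r ⇒ r = C/P = £8.24/£64.59 = 0.127574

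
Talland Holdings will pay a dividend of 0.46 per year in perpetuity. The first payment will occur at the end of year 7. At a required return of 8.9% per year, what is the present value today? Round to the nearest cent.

Value at end of year 6: C / r = 0.46 / 0.089 = 5.1685
Discount to today: PV = 5.1685 / (1 + 0.089)^6 = 5.1685 / 1.667890 = 3.10

3.10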